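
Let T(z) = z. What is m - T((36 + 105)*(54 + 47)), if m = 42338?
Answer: 28097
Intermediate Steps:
m - T((36 + 105)*(54 + 47)) = 42338 - (36 + 105)*(54 + 47) = 42338 - 141*101 = 42338 - 1*14241 = 42338 - 14241 = 28097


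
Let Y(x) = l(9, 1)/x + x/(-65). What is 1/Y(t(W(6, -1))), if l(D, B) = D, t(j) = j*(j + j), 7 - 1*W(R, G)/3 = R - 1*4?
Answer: -650/4487 ≈ -0.14486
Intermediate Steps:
W(R, G) = 33 - 3*R (W(R, G) = 21 - 3*(R - 1*4) = 21 - 3*(R - 4) = 21 - 3*(-4 + R) = 21 + (12 - 3*R) = 33 - 3*R)
t(j) = 2*j² (t(j) = j*(2*j) = 2*j²)
Y(x) = 9/x - x/65 (Y(x) = 9/x + x/(-65) = 9/x + x*(-1/65) = 9/x - x/65)
1/Y(t(W(6, -1))) = 1/(9/((2*(33 - 3*6)²)) - 2*(33 - 3*6)²/65) = 1/(9/((2*(33 - 18)²)) - 2*(33 - 18)²/65) = 1/(9/((2*15²)) - 2*15²/65) = 1/(9/((2*225)) - 2*225/65) = 1/(9/450 - 1/65*450) = 1/(9*(1/450) - 90/13) = 1/(1/50 - 90/13) = 1/(-4487/650) = -650/4487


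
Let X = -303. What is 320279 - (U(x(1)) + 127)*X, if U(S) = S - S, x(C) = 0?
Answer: 358760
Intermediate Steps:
U(S) = 0
320279 - (U(x(1)) + 127)*X = 320279 - (0 + 127)*(-303) = 320279 - 127*(-303) = 320279 - 1*(-38481) = 320279 + 38481 = 358760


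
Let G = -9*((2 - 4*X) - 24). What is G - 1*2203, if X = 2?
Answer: -1933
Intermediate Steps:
G = 270 (G = -9*((2 - 4*2) - 24) = -9*((2 - 8) - 24) = -9*(-6 - 24) = -9*(-30) = 270)
G - 1*2203 = 270 - 1*2203 = 270 - 2203 = -1933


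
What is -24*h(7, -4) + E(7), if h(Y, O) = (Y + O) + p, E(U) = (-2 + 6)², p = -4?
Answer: 40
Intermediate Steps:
E(U) = 16 (E(U) = 4² = 16)
h(Y, O) = -4 + O + Y (h(Y, O) = (Y + O) - 4 = (O + Y) - 4 = -4 + O + Y)
-24*h(7, -4) + E(7) = -24*(-4 - 4 + 7) + 16 = -24*(-1) + 16 = 24 + 16 = 40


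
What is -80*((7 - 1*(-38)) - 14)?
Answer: -2480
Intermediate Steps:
-80*((7 - 1*(-38)) - 14) = -80*((7 + 38) - 14) = -80*(45 - 14) = -80*31 = -2480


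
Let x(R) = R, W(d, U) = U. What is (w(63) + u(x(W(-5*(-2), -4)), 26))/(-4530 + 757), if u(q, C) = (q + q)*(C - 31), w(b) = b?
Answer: -103/3773 ≈ -0.027299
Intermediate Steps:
u(q, C) = 2*q*(-31 + C) (u(q, C) = (2*q)*(-31 + C) = 2*q*(-31 + C))
(w(63) + u(x(W(-5*(-2), -4)), 26))/(-4530 + 757) = (63 + 2*(-4)*(-31 + 26))/(-4530 + 757) = (63 + 2*(-4)*(-5))/(-3773) = (63 + 40)*(-1/3773) = 103*(-1/3773) = -103/3773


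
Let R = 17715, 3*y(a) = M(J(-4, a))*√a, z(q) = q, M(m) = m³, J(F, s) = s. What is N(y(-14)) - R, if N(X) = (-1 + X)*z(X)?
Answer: -105572939/9 + 2744*I*√14/3 ≈ -1.173e+7 + 3422.4*I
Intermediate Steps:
y(a) = a^(7/2)/3 (y(a) = (a³*√a)/3 = a^(7/2)/3)
N(X) = X*(-1 + X) (N(X) = (-1 + X)*X = X*(-1 + X))
N(y(-14)) - R = ((-14)^(7/2)/3)*(-1 + (-14)^(7/2)/3) - 1*17715 = ((-2744*I*√14)/3)*(-1 + (-2744*I*√14)/3) - 17715 = (-2744*I*√14/3)*(-1 - 2744*I*√14/3) - 17715 = -2744*I*√14*(-1 - 2744*I*√14/3)/3 - 17715 = -17715 - 2744*I*√14*(-1 - 2744*I*√14/3)/3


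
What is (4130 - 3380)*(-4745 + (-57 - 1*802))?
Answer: -4203000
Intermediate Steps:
(4130 - 3380)*(-4745 + (-57 - 1*802)) = 750*(-4745 + (-57 - 802)) = 750*(-4745 - 859) = 750*(-5604) = -4203000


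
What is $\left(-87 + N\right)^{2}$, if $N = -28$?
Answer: $13225$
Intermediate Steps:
$\left(-87 + N\right)^{2} = \left(-87 - 28\right)^{2} = \left(-115\right)^{2} = 13225$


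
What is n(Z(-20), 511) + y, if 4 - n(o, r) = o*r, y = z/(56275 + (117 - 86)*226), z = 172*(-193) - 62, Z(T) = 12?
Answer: -387819226/63281 ≈ -6128.5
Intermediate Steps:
z = -33258 (z = -33196 - 62 = -33258)
y = -33258/63281 (y = -33258/(56275 + (117 - 86)*226) = -33258/(56275 + 31*226) = -33258/(56275 + 7006) = -33258/63281 ≈ -0.52556)
n(o, r) = 4 - o*r
n(Z(-20), 511) + y = (4 - 1*12*511) - 33258/63281 = (4 - 6132) - 33258/63281 = -6128 - 33258/63281 = -387819226/63281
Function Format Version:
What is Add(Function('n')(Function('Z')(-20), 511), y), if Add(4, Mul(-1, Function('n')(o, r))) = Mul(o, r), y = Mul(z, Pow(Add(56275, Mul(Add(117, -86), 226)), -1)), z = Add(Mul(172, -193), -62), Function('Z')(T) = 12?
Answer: Rational(-387819226, 63281) ≈ -6128.5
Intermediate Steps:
z = -33258 (z = Add(-33196, -62) = -33258)
y = Rational(-33258, 63281) (y = Mul(-33258, Pow(Add(56275, Mul(Add(117, -86), 226)), -1)) = Mul(-33258, Pow(Add(56275, Mul(31, 226)), -1)) = Mul(-33258, Pow(Add(56275, 7006), -1)) = Mul(-33258, Pow(63281, -1)) = Mul(-33258, Rational(1, 63281)) = Rational(-33258, 63281) ≈ -0.52556)
Function('n')(o, r) = Add(4, Mul(-1, o, r)) (Function('n')(o, r) = Add(4, Mul(-1, Mul(o, r))) = Add(4, Mul(-1, o, r)))
Add(Function('n')(Function('Z')(-20), 511), y) = Add(Add(4, Mul(-1, 12, 511)), Rational(-33258, 63281)) = Add(Add(4, -6132), Rational(-33258, 63281)) = Add(-6128, Rational(-33258, 63281)) = Rational(-387819226, 63281)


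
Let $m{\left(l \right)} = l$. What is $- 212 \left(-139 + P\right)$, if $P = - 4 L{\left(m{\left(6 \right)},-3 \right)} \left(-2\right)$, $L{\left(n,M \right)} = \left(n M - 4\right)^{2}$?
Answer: $-791396$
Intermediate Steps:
$L{\left(n,M \right)} = \left(-4 + M n\right)^{2}$ ($L{\left(n,M \right)} = \left(M n - 4\right)^{2} = \left(-4 + M n\right)^{2}$)
$P = 3872$ ($P = - 4 \left(-4 - 18\right)^{2} \left(-2\right) = - 4 \left(-22\right)^{2} \left(-2\right) = \left(-4\right) 484 \left(-2\right) = \left(-1936\right) \left(-2\right) = 3872$)
$- 212 \left(-139 + P\right) = - 212 \left(-139 + 3872\right) = \left(-212\right) 3733 = -791396$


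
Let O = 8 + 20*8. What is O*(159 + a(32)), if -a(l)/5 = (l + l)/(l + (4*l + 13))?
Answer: 4567416/173 ≈ 26401.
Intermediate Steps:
a(l) = -10*l/(13 + 5*l) (a(l) = -5*(l + l)/(l + (4*l + 13)) = -5*2*l/(l + (13 + 4*l)) = -5*2*l/(13 + 5*l) = -10*l/(13 + 5*l))
O = 168 (O = 8 + 160 = 168)
O*(159 + a(32)) = 168*(159 - 10*32/(13 + 5*32)) = 168*(159 - 10*32/(13 + 160)) = 168*(159 - 10*32/173) = 168*(159 - 10*32*1/173) = 168*(159 - 320/173) = 168*(27187/173) = 4567416/173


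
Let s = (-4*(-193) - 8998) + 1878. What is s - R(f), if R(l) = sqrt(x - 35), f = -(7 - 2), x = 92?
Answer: -6348 - sqrt(57) ≈ -6355.5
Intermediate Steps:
f = -5 (f = -1*5 = -5)
R(l) = sqrt(57) (R(l) = sqrt(92 - 35) = sqrt(57))
s = -6348 (s = (772 - 8998) + 1878 = -8226 + 1878 = -6348)
s - R(f) = -6348 - sqrt(57)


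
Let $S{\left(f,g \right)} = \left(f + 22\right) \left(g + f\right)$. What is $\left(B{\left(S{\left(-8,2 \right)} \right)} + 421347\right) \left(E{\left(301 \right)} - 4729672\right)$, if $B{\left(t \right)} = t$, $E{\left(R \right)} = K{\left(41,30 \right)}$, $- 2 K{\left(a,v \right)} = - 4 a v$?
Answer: $-1991399508756$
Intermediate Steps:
$K{\left(a,v \right)} = 2 a v$ ($K{\left(a,v \right)} = - \frac{- 4 a v}{2} = - \frac{\left(-4\right) a v}{2} = 2 a v$)
$E{\left(R \right)} = 2460$ ($E{\left(R \right)} = 2 \cdot 41 \cdot 30 = 2460$)
$S{\left(f,g \right)} = \left(22 + f\right) \left(f + g\right)$
$\left(B{\left(S{\left(-8,2 \right)} \right)} + 421347\right) \left(E{\left(301 \right)} - 4729672\right) = \left(\left(\left(-8\right)^{2} + 22 \left(-8\right) + 22 \cdot 2 - 16\right) + 421347\right) \left(2460 - 4729672\right) = \left(\left(64 - 176 + 44 - 16\right) + 421347\right) \left(-4727212\right) = \left(-84 + 421347\right) \left(-4727212\right) = 421263 \left(-4727212\right) = -1991399508756$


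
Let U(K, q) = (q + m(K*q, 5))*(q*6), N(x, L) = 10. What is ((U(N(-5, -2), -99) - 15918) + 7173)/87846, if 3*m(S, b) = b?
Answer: 1487/2662 ≈ 0.55860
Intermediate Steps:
m(S, b) = b/3
U(K, q) = 6*q*(5/3 + q) (U(K, q) = (q + (⅓)*5)*(q*6) = (q + 5/3)*(6*q) = (5/3 + q)*(6*q) = 6*q*(5/3 + q))
((U(N(-5, -2), -99) - 15918) + 7173)/87846 = ((2*(-99)*(5 + 3*(-99)) - 15918) + 7173)/87846 = ((2*(-99)*(5 - 297) - 15918) + 7173)*(1/87846) = ((2*(-99)*(-292) - 15918) + 7173)*(1/87846) = ((57816 - 15918) + 7173)*(1/87846) = (41898 + 7173)*(1/87846) = 49071*(1/87846) = 1487/2662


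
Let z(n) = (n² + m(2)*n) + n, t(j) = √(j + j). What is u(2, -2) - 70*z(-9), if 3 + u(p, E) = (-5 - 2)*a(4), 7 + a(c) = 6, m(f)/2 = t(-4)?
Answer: -5036 + 2520*I*√2 ≈ -5036.0 + 3563.8*I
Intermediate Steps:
t(j) = √2*√j (t(j) = √(2*j) = √2*√j)
m(f) = 4*I*√2 (m(f) = 2*(√2*√(-4)) = 2*(√2*(2*I)) = 2*(2*I*√2) = 4*I*√2)
a(c) = -1 (a(c) = -7 + 6 = -1)
z(n) = n + n² + 4*I*n*√2 (z(n) = (n² + (4*I*√2)*n) + n = (n² + 4*I*n*√2) + n = n + n² + 4*I*n*√2)
u(p, E) = 4 (u(p, E) = -3 + (-5 - 2)*(-1) = -3 - 7*(-1) = -3 + 7 = 4)
u(2, -2) - 70*z(-9) = 4 - (-630)*(1 - 9 + 4*I*√2) = 4 - (-630)*(-8 + 4*I*√2) = 4 - 70*(72 - 36*I*√2) = 4 + (-5040 + 2520*I*√2) = -5036 + 2520*I*√2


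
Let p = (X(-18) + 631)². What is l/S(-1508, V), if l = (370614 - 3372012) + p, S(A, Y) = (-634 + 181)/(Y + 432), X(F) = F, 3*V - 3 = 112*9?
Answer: 2019108701/453 ≈ 4.4572e+6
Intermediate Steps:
V = 337 (V = 1 + (112*9)/3 = 1 + (⅓)*1008 = 1 + 336 = 337)
S(A, Y) = -453/(432 + Y)
p = 375769 (p = (-18 + 631)² = 613² = 375769)
l = -2625629 (l = (370614 - 3372012) + 375769 = -3001398 + 375769 = -2625629)
l/S(-1508, V) = -2625629/((-453/(432 + 337))) = -2625629/((-453/769)) = -2625629/((-453*1/769)) = -2625629/(-453/769) = -2625629*(-769/453) = 2019108701/453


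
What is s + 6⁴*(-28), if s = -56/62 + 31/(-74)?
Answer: -83247705/2294 ≈ -36289.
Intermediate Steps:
s = -3033/2294 (s = -56*1/62 + 31*(-1/74) = -28/31 - 31/74 = -3033/2294 ≈ -1.3221)
s + 6⁴*(-28) = -3033/2294 + 6⁴*(-28) = -3033/2294 + 1296*(-28) = -3033/2294 - 36288 = -83247705/2294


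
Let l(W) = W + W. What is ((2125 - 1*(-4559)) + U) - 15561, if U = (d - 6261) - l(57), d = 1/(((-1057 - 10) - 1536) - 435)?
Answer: -46335577/3038 ≈ -15252.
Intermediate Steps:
l(W) = 2*W
d = -1/3038 (d = 1/((-1067 - 1536) - 435) = 1/(-2603 - 435) = 1/(-3038) = -1/3038 ≈ -0.00032916)
U = -19367251/3038 (U = (-1/3038 - 6261) - 2*57 = -19020919/3038 - 1*114 = -19020919/3038 - 114 = -19367251/3038 ≈ -6375.0)
((2125 - 1*(-4559)) + U) - 15561 = ((2125 - 1*(-4559)) - 19367251/3038) - 15561 = ((2125 + 4559) - 19367251/3038) - 15561 = (6684 - 19367251/3038) - 15561 = 938741/3038 - 15561 = -46335577/3038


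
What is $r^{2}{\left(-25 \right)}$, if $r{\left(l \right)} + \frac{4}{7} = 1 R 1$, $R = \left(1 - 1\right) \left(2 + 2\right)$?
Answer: $\frac{16}{49} \approx 0.32653$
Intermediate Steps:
$R = 0$ ($R = 0 \cdot 4 = 0$)
$r{\left(l \right)} = - \frac{4}{7}$ ($r{\left(l \right)} = - \frac{4}{7} + 1 \cdot 0 \cdot 1 = - \frac{4}{7} + 0 \cdot 1 = - \frac{4}{7} + 0 = - \frac{4}{7}$)
$r^{2}{\left(-25 \right)} = \left(- \frac{4}{7}\right)^{2} = \frac{16}{49}$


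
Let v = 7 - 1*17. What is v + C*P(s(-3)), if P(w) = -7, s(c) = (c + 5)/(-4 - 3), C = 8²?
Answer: -458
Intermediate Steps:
C = 64
s(c) = -5/7 - c/7 (s(c) = (5 + c)/(-7) = (5 + c)*(-⅐) = -5/7 - c/7)
v = -10 (v = 7 - 17 = -10)
v + C*P(s(-3)) = -10 + 64*(-7) = -10 - 448 = -458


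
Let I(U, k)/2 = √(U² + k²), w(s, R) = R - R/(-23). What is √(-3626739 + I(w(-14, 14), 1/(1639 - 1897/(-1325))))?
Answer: √(-251777858585433771564 + 2777342*√533367583771642489)/8332026 ≈ 1904.4*I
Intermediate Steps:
w(s, R) = 24*R/23 (w(s, R) = R - R*(-1)/23 = R - (-1)*R/23 = R + R/23 = 24*R/23)
I(U, k) = 2*√(U² + k²)
√(-3626739 + I(w(-14, 14), 1/(1639 - 1897/(-1325)))) = √(-3626739 + 2*√(((24/23)*14)² + (1/(1639 - 1897/(-1325)))²)) = √(-3626739 + 2*√((336/23)² + (1/(1639 - 1897*(-1/1325)))²)) = √(-3626739 + 2*√(112896/529 + (1/(1639 + 1897/1325))²)) = √(-3626739 + 2*√(112896/529 + (1/(2173572/1325))²)) = √(-3626739 + 2*√(112896/529 + (1325/2173572)²)) = √(-3626739 + 2*√(112896/529 + 1755625/4724415239184)) = √(-3626739 + 2*√(533367583771642489/2499215661528336)) = √(-3626739 + 2*(√533367583771642489/49992156)) = √(-3626739 + √533367583771642489/24996078)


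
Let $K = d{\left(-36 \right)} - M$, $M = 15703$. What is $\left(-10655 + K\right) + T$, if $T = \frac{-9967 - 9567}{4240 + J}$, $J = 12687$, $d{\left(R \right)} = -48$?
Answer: $- \frac{446993896}{16927} \approx -26407.0$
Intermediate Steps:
$K = -15751$ ($K = -48 - 15703 = -15751$)
$T = - \frac{19534}{16927}$ ($T = \frac{-9967 - 9567}{4240 + 12687} = - \frac{19534}{16927} \approx -1.154$)
$\left(-10655 + K\right) + T = \left(-10655 - 15751\right) - \frac{19534}{16927} = -26406 - \frac{19534}{16927} = - \frac{446993896}{16927}$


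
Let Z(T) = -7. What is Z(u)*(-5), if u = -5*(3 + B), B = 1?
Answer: 35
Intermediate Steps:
u = -20 (u = -5*(3 + 1) = -5*4 = -20)
Z(u)*(-5) = -7*(-5) = 35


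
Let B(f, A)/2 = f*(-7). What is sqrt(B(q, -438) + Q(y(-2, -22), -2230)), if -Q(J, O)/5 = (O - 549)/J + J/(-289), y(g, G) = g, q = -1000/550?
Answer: 3*I*sqrt(107581430)/374 ≈ 83.199*I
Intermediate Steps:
q = -20/11 (q = -1000*1/550 = -20/11 ≈ -1.8182)
B(f, A) = -14*f (B(f, A) = 2*(f*(-7)) = 2*(-7*f) = -14*f)
Q(J, O) = 5*J/289 - 5*(-549 + O)/J (Q(J, O) = -5*((O - 549)/J + J/(-289)) = -5*((-549 + O)/J + J*(-1/289)) = -5*((-549 + O)/J - J/289) = -5*(-J/289 + (-549 + O)/J) = 5*J/289 - 5*(-549 + O)/J)
sqrt(B(q, -438) + Q(y(-2, -22), -2230)) = sqrt(-14*(-20/11) + (5/289)*(158661 + (-2)**2 - 289*(-2230))/(-2)) = sqrt(280/11 + (5/289)*(-1/2)*(158661 + 4 + 644470)) = sqrt(280/11 + (5/289)*(-1/2)*803135) = sqrt(280/11 - 4015675/578) = sqrt(-44010585/6358) = 3*I*sqrt(107581430)/374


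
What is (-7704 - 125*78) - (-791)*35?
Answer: 10231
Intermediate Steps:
(-7704 - 125*78) - (-791)*35 = (-7704 - 9750) - 1*(-27685) = -17454 + 27685 = 10231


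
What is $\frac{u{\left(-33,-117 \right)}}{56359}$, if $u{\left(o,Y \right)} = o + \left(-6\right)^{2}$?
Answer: $\frac{3}{56359} \approx 5.323 \cdot 10^{-5}$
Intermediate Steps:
$u{\left(o,Y \right)} = 36 + o$ ($u{\left(o,Y \right)} = o + 36 = 36 + o$)
$\frac{u{\left(-33,-117 \right)}}{56359} = \frac{36 - 33}{56359} = 3 \cdot \frac{1}{56359} = \frac{3}{56359}$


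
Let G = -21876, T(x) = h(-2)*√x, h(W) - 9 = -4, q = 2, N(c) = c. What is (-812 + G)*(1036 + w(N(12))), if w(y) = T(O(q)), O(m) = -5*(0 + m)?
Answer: -23504768 - 113440*I*√10 ≈ -2.3505e+7 - 3.5873e+5*I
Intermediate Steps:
h(W) = 5 (h(W) = 9 - 4 = 5)
O(m) = -5*m
T(x) = 5*√x
w(y) = 5*I*√10 (w(y) = 5*√(-5*2) = 5*√(-10) = 5*(I*√10) = 5*I*√10)
(-812 + G)*(1036 + w(N(12))) = (-812 - 21876)*(1036 + 5*I*√10) = -22688*(1036 + 5*I*√10) = -23504768 - 113440*I*√10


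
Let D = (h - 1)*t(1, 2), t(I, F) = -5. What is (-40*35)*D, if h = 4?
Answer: 21000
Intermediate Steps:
D = -15 (D = (4 - 1)*(-5) = 3*(-5) = -15)
(-40*35)*D = -40*35*(-15) = -1400*(-15) = 21000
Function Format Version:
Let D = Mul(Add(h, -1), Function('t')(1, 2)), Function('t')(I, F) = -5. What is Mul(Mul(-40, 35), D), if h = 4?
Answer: 21000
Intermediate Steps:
D = -15 (D = Mul(Add(4, -1), -5) = Mul(3, -5) = -15)
Mul(Mul(-40, 35), D) = Mul(Mul(-40, 35), -15) = Mul(-1400, -15) = 21000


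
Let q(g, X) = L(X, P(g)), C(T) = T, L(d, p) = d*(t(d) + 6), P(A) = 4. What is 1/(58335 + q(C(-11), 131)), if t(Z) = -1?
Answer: 1/58990 ≈ 1.6952e-5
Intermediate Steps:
L(d, p) = 5*d (L(d, p) = d*(-1 + 6) = d*5 = 5*d)
q(g, X) = 5*X
1/(58335 + q(C(-11), 131)) = 1/(58335 + 5*131) = 1/(58335 + 655) = 1/58990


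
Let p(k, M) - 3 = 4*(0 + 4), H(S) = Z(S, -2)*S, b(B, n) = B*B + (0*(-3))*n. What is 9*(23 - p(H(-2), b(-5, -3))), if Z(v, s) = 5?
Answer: 36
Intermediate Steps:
b(B, n) = B² (b(B, n) = B² + 0*n = B² + 0 = B²)
H(S) = 5*S
p(k, M) = 19 (p(k, M) = 3 + 4*(0 + 4) = 3 + 4*4 = 3 + 16 = 19)
9*(23 - p(H(-2), b(-5, -3))) = 9*(23 - 1*19) = 9*(23 - 19) = 9*4 = 36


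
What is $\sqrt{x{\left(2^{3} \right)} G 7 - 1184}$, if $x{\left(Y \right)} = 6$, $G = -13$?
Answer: $i \sqrt{1730} \approx 41.593 i$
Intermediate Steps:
$\sqrt{x{\left(2^{3} \right)} G 7 - 1184} = \sqrt{6 \left(-13\right) 7 - 1184} = \sqrt{\left(-78\right) 7 - 1184} = \sqrt{-546 - 1184} = \sqrt{-1730} = i \sqrt{1730}$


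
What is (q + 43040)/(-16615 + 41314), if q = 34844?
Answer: 77884/24699 ≈ 3.1533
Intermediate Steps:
(q + 43040)/(-16615 + 41314) = (34844 + 43040)/(-16615 + 41314) = 77884/24699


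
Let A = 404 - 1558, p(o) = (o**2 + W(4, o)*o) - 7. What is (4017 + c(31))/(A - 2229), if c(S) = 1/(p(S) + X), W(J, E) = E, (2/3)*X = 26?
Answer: -7849219/6610382 ≈ -1.1874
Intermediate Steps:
X = 39 (X = (3/2)*26 = 39)
p(o) = -7 + 2*o**2 (p(o) = (o**2 + o*o) - 7 = (o**2 + o**2) - 7 = 2*o**2 - 7 = -7 + 2*o**2)
c(S) = 1/(32 + 2*S**2) (c(S) = 1/((-7 + 2*S**2) + 39) = 1/(32 + 2*S**2))
A = -1154
(4017 + c(31))/(A - 2229) = (4017 + 1/(2*(16 + 31**2)))/(-1154 - 2229) = (4017 + 1/(2*(16 + 961)))/(-3383) = (4017 + (1/2)/977)*(-1/3383) = (4017 + (1/2)*(1/977))*(-1/3383) = (4017 + 1/1954)*(-1/3383) = (7849219/1954)*(-1/3383) = -7849219/6610382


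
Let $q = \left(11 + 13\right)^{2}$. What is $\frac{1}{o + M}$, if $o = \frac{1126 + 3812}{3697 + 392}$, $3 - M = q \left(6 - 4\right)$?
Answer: $- \frac{1363}{1564441} \approx -0.00087124$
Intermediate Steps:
$q = 576$ ($q = 24^{2} = 576$)
$M = -1149$ ($M = 3 - 576 \left(6 - 4\right) = 3 - 576 \cdot 2 = 3 - 1152 = -1149$)
$o = \frac{1646}{1363}$ ($o = \frac{4938}{4089} = 4938 \cdot \frac{1}{4089} = \frac{1646}{1363} \approx 1.2076$)
$\frac{1}{o + M} = \frac{1}{\frac{1646}{1363} - 1149} = \frac{1}{- \frac{1564441}{1363}} = - \frac{1363}{1564441}$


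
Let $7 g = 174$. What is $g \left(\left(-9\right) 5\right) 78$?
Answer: $- \frac{610740}{7} \approx -87249.0$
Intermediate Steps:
$g = \frac{174}{7}$ ($g = \frac{1}{7} \cdot 174 = \frac{174}{7} \approx 24.857$)
$g \left(\left(-9\right) 5\right) 78 = \frac{174 \left(\left(-9\right) 5\right)}{7} \cdot 78 = \frac{174}{7} \left(-45\right) 78 = \left(- \frac{7830}{7}\right) 78 = - \frac{610740}{7}$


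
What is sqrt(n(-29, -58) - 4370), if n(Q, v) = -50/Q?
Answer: 2*I*sqrt(918430)/29 ≈ 66.093*I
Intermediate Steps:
sqrt(n(-29, -58) - 4370) = sqrt(-50/(-29) - 4370) = sqrt(-50*(-1/29) - 4370) = sqrt(50/29 - 4370) = sqrt(-126680/29) = 2*I*sqrt(918430)/29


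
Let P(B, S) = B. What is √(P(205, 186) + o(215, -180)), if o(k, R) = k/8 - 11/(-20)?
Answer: 3*√10330/20 ≈ 15.245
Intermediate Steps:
o(k, R) = 11/20 + k/8 (o(k, R) = k*(⅛) - 11*(-1/20) = k/8 + 11/20 = 11/20 + k/8)
√(P(205, 186) + o(215, -180)) = √(205 + (11/20 + (⅛)*215)) = √(205 + (11/20 + 215/8)) = √(205 + 1097/40) = √(9297/40) = 3*√10330/20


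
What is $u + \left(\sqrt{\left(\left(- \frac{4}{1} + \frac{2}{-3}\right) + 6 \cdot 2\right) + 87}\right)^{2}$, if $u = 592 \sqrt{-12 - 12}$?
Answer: $\frac{283}{3} + 1184 i \sqrt{6} \approx 94.333 + 2900.2 i$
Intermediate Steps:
$u = 1184 i \sqrt{6}$ ($u = 592 \sqrt{-24} = 592 \cdot 2 i \sqrt{6} = 1184 i \sqrt{6} \approx 2900.2 i$)
$u + \left(\sqrt{\left(\left(- \frac{4}{1} + \frac{2}{-3}\right) + 6 \cdot 2\right) + 87}\right)^{2} = 1184 i \sqrt{6} + \left(\sqrt{\left(\left(- \frac{4}{1} + \frac{2}{-3}\right) + 6 \cdot 2\right) + 87}\right)^{2} = 1184 i \sqrt{6} + \left(\sqrt{\left(\left(\left(-4\right) 1 + 2 \left(- \frac{1}{3}\right)\right) + 12\right) + 87}\right)^{2} = 1184 i \sqrt{6} + \left(\sqrt{\left(\left(-4 - \frac{2}{3}\right) + 12\right) + 87}\right)^{2} = 1184 i \sqrt{6} + \left(\sqrt{\left(- \frac{14}{3} + 12\right) + 87}\right)^{2} = 1184 i \sqrt{6} + \left(\sqrt{\frac{22}{3} + 87}\right)^{2} = 1184 i \sqrt{6} + \left(\sqrt{\frac{283}{3}}\right)^{2} = 1184 i \sqrt{6} + \left(\frac{\sqrt{849}}{3}\right)^{2} = 1184 i \sqrt{6} + \frac{283}{3} = \frac{283}{3} + 1184 i \sqrt{6}$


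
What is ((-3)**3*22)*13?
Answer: -7722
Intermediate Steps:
((-3)**3*22)*13 = -27*22*13 = -594*13 = -7722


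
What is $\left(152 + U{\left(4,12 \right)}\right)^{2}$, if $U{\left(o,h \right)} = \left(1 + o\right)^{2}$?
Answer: $31329$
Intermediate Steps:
$\left(152 + U{\left(4,12 \right)}\right)^{2} = \left(152 + \left(1 + 4\right)^{2}\right)^{2} = \left(152 + 5^{2}\right)^{2} = \left(152 + 25\right)^{2} = 177^{2} = 31329$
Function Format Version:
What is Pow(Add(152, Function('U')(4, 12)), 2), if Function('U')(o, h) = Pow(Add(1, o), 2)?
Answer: 31329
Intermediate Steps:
Pow(Add(152, Function('U')(4, 12)), 2) = Pow(Add(152, Pow(Add(1, 4), 2)), 2) = Pow(Add(152, Pow(5, 2)), 2) = Pow(Add(152, 25), 2) = Pow(177, 2) = 31329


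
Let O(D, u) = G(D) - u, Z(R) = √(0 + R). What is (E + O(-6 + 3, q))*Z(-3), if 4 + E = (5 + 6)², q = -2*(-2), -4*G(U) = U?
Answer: 455*I*√3/4 ≈ 197.02*I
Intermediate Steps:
G(U) = -U/4
Z(R) = √R
q = 4
O(D, u) = -u - D/4 (O(D, u) = -D/4 - u = -u - D/4)
E = 117 (E = -4 + (5 + 6)² = -4 + 11² = -4 + 121 = 117)
(E + O(-6 + 3, q))*Z(-3) = (117 + (-1*4 - (-6 + 3)/4))*√(-3) = (117 + (-4 - ¼*(-3)))*(I*√3) = (117 + (-4 + ¾))*(I*√3) = (117 - 13/4)*(I*√3) = 455*(I*√3)/4 = 455*I*√3/4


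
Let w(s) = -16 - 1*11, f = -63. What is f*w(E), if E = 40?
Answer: 1701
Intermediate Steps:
w(s) = -27 (w(s) = -16 - 11 = -27)
f*w(E) = -63*(-27) = 1701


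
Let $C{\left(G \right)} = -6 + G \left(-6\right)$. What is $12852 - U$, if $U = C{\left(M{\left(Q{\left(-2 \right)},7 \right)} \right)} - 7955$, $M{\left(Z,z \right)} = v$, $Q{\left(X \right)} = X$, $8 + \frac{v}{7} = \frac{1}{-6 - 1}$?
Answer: $20471$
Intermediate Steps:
$v = -57$ ($v = -56 + \frac{7}{-6 - 1} = -56 + \frac{7}{-7} = -56 + 7 \left(- \frac{1}{7}\right) = -56 - 1 = -57$)
$M{\left(Z,z \right)} = -57$
$C{\left(G \right)} = -6 - 6 G$
$U = -7619$ ($U = \left(-6 - -342\right) - 7955 = \left(-6 + 342\right) - 7955 = 336 - 7955 = -7619$)
$12852 - U = 12852 - -7619 = 12852 + 7619 = 20471$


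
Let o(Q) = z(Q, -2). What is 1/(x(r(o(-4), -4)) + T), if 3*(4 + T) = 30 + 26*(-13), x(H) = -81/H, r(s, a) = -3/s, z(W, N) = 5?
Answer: 3/85 ≈ 0.035294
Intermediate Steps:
o(Q) = 5
T = -320/3 (T = -4 + (30 + 26*(-13))/3 = -4 + (30 - 338)/3 = -4 + (⅓)*(-308) = -4 - 308/3 = -320/3 ≈ -106.67)
1/(x(r(o(-4), -4)) + T) = 1/(-81/((-3/5)) - 320/3) = 1/(-81/((-3*⅕)) - 320/3) = 1/(-81/(-⅗) - 320/3) = 1/(-81*(-5/3) - 320/3) = 1/(135 - 320/3) = 1/(85/3) = 3/85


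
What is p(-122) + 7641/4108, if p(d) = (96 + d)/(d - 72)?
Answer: 794581/398476 ≈ 1.9940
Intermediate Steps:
p(d) = (96 + d)/(-72 + d)
p(-122) + 7641/4108 = (96 - 122)/(-72 - 122) + 7641/4108 = -26/(-194) + 7641*(1/4108) = -1/194*(-26) + 7641/4108 = 13/97 + 7641/4108 = 794581/398476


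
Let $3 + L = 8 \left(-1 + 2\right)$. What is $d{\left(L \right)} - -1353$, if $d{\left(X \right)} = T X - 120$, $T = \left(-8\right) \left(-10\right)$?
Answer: $1633$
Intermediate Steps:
$T = 80$
$L = 5$ ($L = -3 + 8 \left(-1 + 2\right) = -3 + 8 \cdot 1 = -3 + 8 = 5$)
$d{\left(X \right)} = -120 + 80 X$ ($d{\left(X \right)} = 80 X - 120 = -120 + 80 X$)
$d{\left(L \right)} - -1353 = \left(-120 + 80 \cdot 5\right) - -1353 = \left(-120 + 400\right) + 1353 = 280 + 1353 = 1633$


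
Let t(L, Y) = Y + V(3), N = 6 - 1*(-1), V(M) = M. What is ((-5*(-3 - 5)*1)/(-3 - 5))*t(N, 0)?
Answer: -15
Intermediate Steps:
N = 7 (N = 6 + 1 = 7)
t(L, Y) = 3 + Y (t(L, Y) = Y + 3 = 3 + Y)
((-5*(-3 - 5)*1)/(-3 - 5))*t(N, 0) = ((-5*(-3 - 5)*1)/(-3 - 5))*(3 + 0) = ((-5*(-8)*1)/(-8))*3 = ((40*1)*(-⅛))*3 = (40*(-⅛))*3 = -5*3 = -15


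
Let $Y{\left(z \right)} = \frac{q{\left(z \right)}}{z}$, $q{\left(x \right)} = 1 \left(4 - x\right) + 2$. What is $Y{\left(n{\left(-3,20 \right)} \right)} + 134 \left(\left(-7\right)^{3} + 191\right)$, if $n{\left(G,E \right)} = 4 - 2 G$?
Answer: $- \frac{101842}{5} \approx -20368.0$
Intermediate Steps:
$q{\left(x \right)} = 6 - x$ ($q{\left(x \right)} = \left(4 - x\right) + 2 = 6 - x$)
$Y{\left(z \right)} = \frac{6 - z}{z}$
$Y{\left(n{\left(-3,20 \right)} \right)} + 134 \left(\left(-7\right)^{3} + 191\right) = \frac{6 - \left(4 - -6\right)}{4 - -6} + 134 \left(\left(-7\right)^{3} + 191\right) = \frac{6 - \left(4 + 6\right)}{4 + 6} + 134 \left(-343 + 191\right) = \frac{6 - 10}{10} + 134 \left(-152\right) = \frac{6 - 10}{10} - 20368 = \frac{1}{10} \left(-4\right) - 20368 = - \frac{2}{5} - 20368 = - \frac{101842}{5}$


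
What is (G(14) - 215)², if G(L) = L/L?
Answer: 45796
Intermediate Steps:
G(L) = 1
(G(14) - 215)² = (1 - 215)² = (-214)² = 45796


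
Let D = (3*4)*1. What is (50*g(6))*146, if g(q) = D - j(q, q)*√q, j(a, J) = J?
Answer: 87600 - 43800*√6 ≈ -19688.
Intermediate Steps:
D = 12 (D = 12*1 = 12)
g(q) = 12 - q^(3/2) (g(q) = 12 - q*√q = 12 - q^(3/2))
(50*g(6))*146 = (50*(12 - 6^(3/2)))*146 = (50*(12 - 6*√6))*146 = (600 - 300*√6)*146 = 87600 - 43800*√6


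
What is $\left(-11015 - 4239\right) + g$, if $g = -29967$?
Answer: $-45221$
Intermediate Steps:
$\left(-11015 - 4239\right) + g = \left(-11015 - 4239\right) - 29967 = -15254 - 29967 = -45221$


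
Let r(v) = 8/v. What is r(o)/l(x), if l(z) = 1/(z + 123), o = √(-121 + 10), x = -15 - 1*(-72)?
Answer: -480*I*√111/37 ≈ -136.68*I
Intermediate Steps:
x = 57 (x = -15 + 72 = 57)
o = I*√111 (o = √(-111) = I*√111 ≈ 10.536*I)
l(z) = 1/(123 + z)
r(o)/l(x) = (8/((I*√111)))/(1/(123 + 57)) = (8*(-I*√111/111))/(1/180) = (-8*I*√111/111)/(1/180) = -8*I*√111/111*180 = -480*I*√111/37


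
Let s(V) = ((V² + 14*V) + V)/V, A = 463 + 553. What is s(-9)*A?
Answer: 6096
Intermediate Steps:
A = 1016
s(V) = (V² + 15*V)/V
s(-9)*A = (15 - 9)*1016 = 6*1016 = 6096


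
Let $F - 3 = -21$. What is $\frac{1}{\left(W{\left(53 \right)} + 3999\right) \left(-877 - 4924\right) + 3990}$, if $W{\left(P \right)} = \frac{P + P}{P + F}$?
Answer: $- \frac{35}{812412221} \approx -4.3082 \cdot 10^{-8}$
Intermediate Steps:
$F = -18$ ($F = 3 - 21 = -18$)
$W{\left(P \right)} = \frac{2 P}{-18 + P}$ ($W{\left(P \right)} = \frac{P + P}{P - 18} = \frac{2 P}{-18 + P}$)
$\frac{1}{\left(W{\left(53 \right)} + 3999\right) \left(-877 - 4924\right) + 3990} = \frac{1}{\left(2 \cdot 53 \frac{1}{-18 + 53} + 3999\right) \left(-877 - 4924\right) + 3990} = \frac{1}{\left(2 \cdot 53 \cdot \frac{1}{35} + 3999\right) \left(-5801\right) + 3990} = \frac{1}{\left(\frac{106}{35} + 3999\right) \left(-5801\right) + 3990} = \frac{1}{\frac{140071}{35} \left(-5801\right) + 3990} = \frac{1}{- \frac{812551871}{35} + 3990} = \frac{1}{- \frac{812412221}{35}} = - \frac{35}{812412221}$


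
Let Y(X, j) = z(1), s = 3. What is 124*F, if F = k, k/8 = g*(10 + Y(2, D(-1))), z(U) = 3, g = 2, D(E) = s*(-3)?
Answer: 25792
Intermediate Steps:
D(E) = -9 (D(E) = 3*(-3) = -9)
Y(X, j) = 3
k = 208 (k = 8*(2*(10 + 3)) = 8*(2*13) = 8*26 = 208)
F = 208
124*F = 124*208 = 25792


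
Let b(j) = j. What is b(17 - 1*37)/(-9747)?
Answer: 20/9747 ≈ 0.0020519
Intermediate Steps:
b(17 - 1*37)/(-9747) = (17 - 1*37)/(-9747) = (17 - 37)*(-1/9747) = -20*(-1/9747) = 20/9747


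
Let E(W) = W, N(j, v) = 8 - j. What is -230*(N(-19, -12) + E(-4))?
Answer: -5290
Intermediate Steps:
-230*(N(-19, -12) + E(-4)) = -230*((8 - 1*(-19)) - 4) = -230*((8 + 19) - 4) = -230*(27 - 4) = -230*23 = -5290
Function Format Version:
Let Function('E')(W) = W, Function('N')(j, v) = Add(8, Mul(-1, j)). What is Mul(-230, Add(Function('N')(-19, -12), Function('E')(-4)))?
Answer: -5290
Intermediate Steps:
Mul(-230, Add(Function('N')(-19, -12), Function('E')(-4))) = Mul(-230, Add(Add(8, Mul(-1, -19)), -4)) = Mul(-230, Add(Add(8, 19), -4)) = Mul(-230, Add(27, -4)) = Mul(-230, 23) = -5290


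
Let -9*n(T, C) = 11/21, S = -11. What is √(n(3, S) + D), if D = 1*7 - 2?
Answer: √19614/63 ≈ 2.2230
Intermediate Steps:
n(T, C) = -11/189 (n(T, C) = -11/(9*21) = -⅑*11/21 = -11/189)
D = 5 (D = 7 - 2 = 5)
√(n(3, S) + D) = √(-11/189 + 5) = √(934/189) = √19614/63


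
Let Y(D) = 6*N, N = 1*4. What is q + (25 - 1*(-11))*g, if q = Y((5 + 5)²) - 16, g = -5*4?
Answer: -712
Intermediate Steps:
N = 4
g = -20
Y(D) = 24 (Y(D) = 6*4 = 24)
q = 8 (q = 24 - 16 = 8)
q + (25 - 1*(-11))*g = 8 + (25 - 1*(-11))*(-20) = 8 + (25 + 11)*(-20) = 8 + 36*(-20) = 8 - 720 = -712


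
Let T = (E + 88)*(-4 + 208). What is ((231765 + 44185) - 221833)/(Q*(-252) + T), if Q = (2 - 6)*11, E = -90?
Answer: 18039/3560 ≈ 5.0671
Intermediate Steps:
T = -408 (T = (-90 + 88)*(-4 + 208) = -2*204 = -408)
Q = -44 (Q = -4*11 = -44)
((231765 + 44185) - 221833)/(Q*(-252) + T) = ((231765 + 44185) - 221833)/(-44*(-252) - 408) = (275950 - 221833)/(11088 - 408) = 54117/10680 = 54117*(1/10680) = 18039/3560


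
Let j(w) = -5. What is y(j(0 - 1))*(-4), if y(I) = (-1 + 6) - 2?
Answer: -12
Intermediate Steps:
y(I) = 3 (y(I) = 5 - 2 = 3)
y(j(0 - 1))*(-4) = 3*(-4) = -12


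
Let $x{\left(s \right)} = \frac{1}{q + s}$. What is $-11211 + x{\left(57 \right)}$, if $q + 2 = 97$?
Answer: $- \frac{1704071}{152} \approx -11211.0$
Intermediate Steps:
$q = 95$ ($q = -2 + 97 = 95$)
$x{\left(s \right)} = \frac{1}{95 + s}$
$-11211 + x{\left(57 \right)} = -11211 + \frac{1}{95 + 57} = -11211 + \frac{1}{152} = - \frac{1704071}{152}$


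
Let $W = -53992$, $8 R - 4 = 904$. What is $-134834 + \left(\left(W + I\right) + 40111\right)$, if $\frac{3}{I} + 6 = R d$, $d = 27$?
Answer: $- \frac{303229883}{2039} \approx -1.4872 \cdot 10^{5}$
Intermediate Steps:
$R = \frac{227}{2}$ ($R = \frac{1}{2} + \frac{1}{8} \cdot 904 = \frac{1}{2} + 113 = \frac{227}{2} \approx 113.5$)
$I = \frac{2}{2039}$ ($I = \frac{3}{-6 + \frac{227}{2} \cdot 27} = \frac{3}{-6 + \frac{6129}{2}} = \frac{3}{\frac{6117}{2}} = 3 \cdot \frac{2}{6117} = \frac{2}{2039} \approx 0.00098087$)
$-134834 + \left(\left(W + I\right) + 40111\right) = -134834 + \left(\left(-53992 + \frac{2}{2039}\right) + 40111\right) = -134834 + \left(- \frac{110089686}{2039} + 40111\right) = -134834 - \frac{28303357}{2039} = - \frac{303229883}{2039}$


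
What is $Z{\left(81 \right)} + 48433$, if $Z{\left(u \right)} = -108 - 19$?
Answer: $48306$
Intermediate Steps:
$Z{\left(u \right)} = -127$ ($Z{\left(u \right)} = -108 - 19 = -127$)
$Z{\left(81 \right)} + 48433 = -127 + 48433 = 48306$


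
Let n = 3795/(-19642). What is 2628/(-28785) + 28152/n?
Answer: -3075750564/21109 ≈ -1.4571e+5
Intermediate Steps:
n = -165/854 (n = 3795*(-1/19642) = -165/854 ≈ -0.19321)
2628/(-28785) + 28152/n = 2628/(-28785) + 28152/(-165/854) = 2628*(-1/28785) + 28152*(-854/165) = -876/9595 - 8013936/55 = -3075750564/21109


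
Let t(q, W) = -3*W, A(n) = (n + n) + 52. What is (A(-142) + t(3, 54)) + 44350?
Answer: 43956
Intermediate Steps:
A(n) = 52 + 2*n (A(n) = 2*n + 52 = 52 + 2*n)
(A(-142) + t(3, 54)) + 44350 = ((52 + 2*(-142)) - 3*54) + 44350 = ((52 - 284) - 162) + 44350 = (-232 - 162) + 44350 = -394 + 44350 = 43956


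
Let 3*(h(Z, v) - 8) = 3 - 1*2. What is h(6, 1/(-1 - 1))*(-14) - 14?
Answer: -392/3 ≈ -130.67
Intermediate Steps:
h(Z, v) = 25/3 (h(Z, v) = 8 + (3 - 1*2)/3 = 8 + (3 - 2)/3 = 8 + (⅓)*1 = 8 + ⅓ = 25/3)
h(6, 1/(-1 - 1))*(-14) - 14 = (25/3)*(-14) - 14 = -350/3 - 14 = -392/3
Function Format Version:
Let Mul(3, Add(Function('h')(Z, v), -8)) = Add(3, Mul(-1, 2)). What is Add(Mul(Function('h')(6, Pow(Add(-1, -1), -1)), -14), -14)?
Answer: Rational(-392, 3) ≈ -130.67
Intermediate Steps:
Function('h')(Z, v) = Rational(25, 3) (Function('h')(Z, v) = Add(8, Mul(Rational(1, 3), Add(3, Mul(-1, 2)))) = Add(8, Mul(Rational(1, 3), Add(3, -2))) = Add(8, Mul(Rational(1, 3), 1)) = Add(8, Rational(1, 3)) = Rational(25, 3))
Add(Mul(Function('h')(6, Pow(Add(-1, -1), -1)), -14), -14) = Add(Mul(Rational(25, 3), -14), -14) = Add(Rational(-350, 3), -14) = Rational(-392, 3)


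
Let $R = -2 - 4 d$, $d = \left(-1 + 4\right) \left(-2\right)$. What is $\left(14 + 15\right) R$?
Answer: $638$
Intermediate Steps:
$d = -6$ ($d = 3 \left(-2\right) = -6$)
$R = 22$ ($R = -2 - -24 = -2 + 24 = 22$)
$\left(14 + 15\right) R = \left(14 + 15\right) 22 = 29 \cdot 22 = 638$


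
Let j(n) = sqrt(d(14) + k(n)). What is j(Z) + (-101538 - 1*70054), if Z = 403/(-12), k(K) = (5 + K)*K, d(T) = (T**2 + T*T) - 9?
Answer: -171592 + sqrt(193381)/12 ≈ -1.7156e+5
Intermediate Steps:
d(T) = -9 + 2*T**2 (d(T) = (T**2 + T**2) - 9 = 2*T**2 - 9 = -9 + 2*T**2)
k(K) = K*(5 + K)
Z = -403/12 (Z = 403*(-1/12) = -403/12 ≈ -33.583)
j(n) = sqrt(383 + n*(5 + n)) (j(n) = sqrt((-9 + 2*14**2) + n*(5 + n)) = sqrt((-9 + 2*196) + n*(5 + n)) = sqrt((-9 + 392) + n*(5 + n)) = sqrt(383 + n*(5 + n)))
j(Z) + (-101538 - 1*70054) = sqrt(383 - 403*(5 - 403/12)/12) + (-101538 - 1*70054) = sqrt(383 - 403/12*(-343/12)) + (-101538 - 70054) = sqrt(383 + 138229/144) - 171592 = sqrt(193381/144) - 171592 = sqrt(193381)/12 - 171592 = -171592 + sqrt(193381)/12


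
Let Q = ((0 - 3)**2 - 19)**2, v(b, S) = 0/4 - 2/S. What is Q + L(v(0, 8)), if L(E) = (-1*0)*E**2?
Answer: 100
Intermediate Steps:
v(b, S) = -2/S (v(b, S) = 0*(1/4) - 2/S = 0 - 2/S = -2/S)
Q = 100 (Q = ((-3)**2 - 19)**2 = (9 - 19)**2 = (-10)**2 = 100)
L(E) = 0 (L(E) = 0*E**2 = 0)
Q + L(v(0, 8)) = 100 + 0 = 100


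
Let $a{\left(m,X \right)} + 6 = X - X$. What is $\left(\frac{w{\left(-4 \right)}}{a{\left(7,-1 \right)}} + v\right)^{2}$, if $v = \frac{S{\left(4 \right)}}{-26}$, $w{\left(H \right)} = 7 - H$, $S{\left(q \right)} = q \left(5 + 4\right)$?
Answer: $\frac{63001}{6084} \approx 10.355$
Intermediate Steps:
$S{\left(q \right)} = 9 q$ ($S{\left(q \right)} = q 9 = 9 q$)
$a{\left(m,X \right)} = -6$ ($a{\left(m,X \right)} = -6 + \left(X - X\right) = -6 + 0 = -6$)
$v = - \frac{18}{13}$ ($v = \frac{9 \cdot 4}{-26} = 36 \left(- \frac{1}{26}\right) = - \frac{18}{13} \approx -1.3846$)
$\left(\frac{w{\left(-4 \right)}}{a{\left(7,-1 \right)}} + v\right)^{2} = \left(\frac{7 - -4}{-6} - \frac{18}{13}\right)^{2} = \left(\left(7 + 4\right) \left(- \frac{1}{6}\right) - \frac{18}{13}\right)^{2} = \left(11 \left(- \frac{1}{6}\right) - \frac{18}{13}\right)^{2} = \left(- \frac{11}{6} - \frac{18}{13}\right)^{2} = \left(- \frac{251}{78}\right)^{2} = \frac{63001}{6084}$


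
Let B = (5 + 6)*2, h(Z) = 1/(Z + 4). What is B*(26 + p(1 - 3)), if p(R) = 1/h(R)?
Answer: 616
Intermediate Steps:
h(Z) = 1/(4 + Z)
p(R) = 4 + R (p(R) = 1/(1/(4 + R)) = 4 + R)
B = 22 (B = 11*2 = 22)
B*(26 + p(1 - 3)) = 22*(26 + (4 + (1 - 3))) = 22*(26 + (4 - 2)) = 22*(26 + 2) = 22*28 = 616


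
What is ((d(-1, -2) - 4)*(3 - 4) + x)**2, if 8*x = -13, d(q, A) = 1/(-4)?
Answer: 441/64 ≈ 6.8906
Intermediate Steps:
d(q, A) = -1/4
x = -13/8 (x = (1/8)*(-13) = -13/8 ≈ -1.6250)
((d(-1, -2) - 4)*(3 - 4) + x)**2 = ((-1/4 - 4)*(3 - 4) - 13/8)**2 = (-17/4*(-1) - 13/8)**2 = (17/4 - 13/8)**2 = (21/8)**2 = 441/64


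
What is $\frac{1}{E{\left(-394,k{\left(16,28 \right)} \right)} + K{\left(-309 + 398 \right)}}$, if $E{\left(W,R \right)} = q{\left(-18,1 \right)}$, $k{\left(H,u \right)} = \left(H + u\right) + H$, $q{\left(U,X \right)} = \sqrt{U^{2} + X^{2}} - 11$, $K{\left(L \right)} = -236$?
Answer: $- \frac{19}{4668} - \frac{5 \sqrt{13}}{60684} \approx -0.0043673$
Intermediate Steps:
$q{\left(U,X \right)} = -11 + \sqrt{U^{2} + X^{2}}$ ($q{\left(U,X \right)} = \sqrt{U^{2} + X^{2}} - 11 = -11 + \sqrt{U^{2} + X^{2}}$)
$k{\left(H,u \right)} = u + 2 H$
$E{\left(W,R \right)} = -11 + 5 \sqrt{13}$ ($E{\left(W,R \right)} = -11 + \sqrt{\left(-18\right)^{2} + 1^{2}} = -11 + \sqrt{324 + 1} = -11 + \sqrt{325} = -11 + 5 \sqrt{13}$)
$\frac{1}{E{\left(-394,k{\left(16,28 \right)} \right)} + K{\left(-309 + 398 \right)}} = \frac{1}{\left(-11 + 5 \sqrt{13}\right) - 236} = \frac{1}{-247 + 5 \sqrt{13}}$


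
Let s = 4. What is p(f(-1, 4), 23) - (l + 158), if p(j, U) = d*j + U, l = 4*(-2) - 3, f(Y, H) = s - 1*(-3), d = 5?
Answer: -89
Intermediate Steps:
f(Y, H) = 7 (f(Y, H) = 4 - 1*(-3) = 4 + 3 = 7)
l = -11 (l = -8 - 3 = -11)
p(j, U) = U + 5*j (p(j, U) = 5*j + U = U + 5*j)
p(f(-1, 4), 23) - (l + 158) = (23 + 5*7) - (-11 + 158) = (23 + 35) - 1*147 = 58 - 147 = -89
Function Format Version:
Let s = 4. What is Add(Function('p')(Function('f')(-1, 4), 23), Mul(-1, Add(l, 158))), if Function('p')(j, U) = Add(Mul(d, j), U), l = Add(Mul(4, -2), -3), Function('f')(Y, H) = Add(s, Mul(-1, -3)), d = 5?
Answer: -89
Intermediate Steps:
Function('f')(Y, H) = 7 (Function('f')(Y, H) = Add(4, Mul(-1, -3)) = Add(4, 3) = 7)
l = -11 (l = Add(-8, -3) = -11)
Function('p')(j, U) = Add(U, Mul(5, j)) (Function('p')(j, U) = Add(Mul(5, j), U) = Add(U, Mul(5, j)))
Add(Function('p')(Function('f')(-1, 4), 23), Mul(-1, Add(l, 158))) = Add(Add(23, Mul(5, 7)), Mul(-1, Add(-11, 158))) = Add(Add(23, 35), Mul(-1, 147)) = Add(58, -147) = -89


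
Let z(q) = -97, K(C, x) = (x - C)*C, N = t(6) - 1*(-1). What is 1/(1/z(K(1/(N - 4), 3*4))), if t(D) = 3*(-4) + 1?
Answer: -97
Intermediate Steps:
t(D) = -11 (t(D) = -12 + 1 = -11)
N = -10 (N = -11 - 1*(-1) = -11 + 1 = -10)
K(C, x) = C*(x - C)
1/(1/z(K(1/(N - 4), 3*4))) = 1/(1/(-97)) = 1/(-1/97) = -97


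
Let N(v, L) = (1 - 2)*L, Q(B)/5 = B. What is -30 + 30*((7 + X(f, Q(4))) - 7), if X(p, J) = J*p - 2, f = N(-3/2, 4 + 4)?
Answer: -4890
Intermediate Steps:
Q(B) = 5*B
N(v, L) = -L
f = -8 (f = -(4 + 4) = -1*8 = -8)
X(p, J) = -2 + J*p
-30 + 30*((7 + X(f, Q(4))) - 7) = -30 + 30*((7 + (-2 + (5*4)*(-8))) - 7) = -30 + 30*((7 + (-2 + 20*(-8))) - 7) = -30 + 30*((7 + (-2 - 160)) - 7) = -30 + 30*((7 - 162) - 7) = -30 + 30*(-155 - 7) = -30 + 30*(-162) = -30 - 4860 = -4890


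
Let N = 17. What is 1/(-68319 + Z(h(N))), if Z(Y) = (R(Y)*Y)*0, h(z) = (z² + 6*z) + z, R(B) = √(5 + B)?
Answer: -1/68319 ≈ -1.4637e-5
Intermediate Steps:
h(z) = z² + 7*z
Z(Y) = 0 (Z(Y) = (√(5 + Y)*Y)*0 = (Y*√(5 + Y))*0 = 0)
1/(-68319 + Z(h(N))) = 1/(-68319 + 0) = 1/(-68319) = -1/68319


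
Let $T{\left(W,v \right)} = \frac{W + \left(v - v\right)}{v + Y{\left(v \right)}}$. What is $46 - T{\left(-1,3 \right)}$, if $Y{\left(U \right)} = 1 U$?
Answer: $\frac{277}{6} \approx 46.167$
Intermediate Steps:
$Y{\left(U \right)} = U$
$T{\left(W,v \right)} = \frac{W}{2 v}$ ($T{\left(W,v \right)} = \frac{W + \left(v - v\right)}{v + v} = \frac{W + 0}{2 v} = W \frac{1}{2 v} = \frac{W}{2 v}$)
$46 - T{\left(-1,3 \right)} = 46 - \frac{1}{2} \left(-1\right) \frac{1}{3} = 46 - - \frac{1}{6} = 46 + \frac{1}{6} = \frac{277}{6}$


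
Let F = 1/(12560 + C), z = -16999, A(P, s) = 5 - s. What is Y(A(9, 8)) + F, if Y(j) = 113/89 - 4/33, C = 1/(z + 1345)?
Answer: 663225803945/577456019943 ≈ 1.1485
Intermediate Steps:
C = -1/15654 (C = 1/(-16999 + 1345) = 1/(-15654) = -1/15654 ≈ -6.3881e-5)
Y(j) = 3373/2937 (Y(j) = 113*(1/89) - 4*1/33 = 113/89 - 4/33 = 3373/2937)
F = 15654/196614239 (F = 1/(12560 - 1/15654) = 1/(196614239/15654) = 15654/196614239 ≈ 7.9618e-5)
Y(A(9, 8)) + F = 3373/2937 + 15654/196614239 = 663225803945/577456019943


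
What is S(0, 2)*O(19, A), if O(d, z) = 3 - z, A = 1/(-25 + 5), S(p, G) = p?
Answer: 0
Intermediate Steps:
A = -1/20 (A = 1/(-20) = -1/20 ≈ -0.050000)
S(0, 2)*O(19, A) = 0*(3 - 1*(-1/20)) = 0*(3 + 1/20) = 0*(61/20) = 0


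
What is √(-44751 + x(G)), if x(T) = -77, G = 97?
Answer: 2*I*√11207 ≈ 211.73*I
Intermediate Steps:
√(-44751 + x(G)) = √(-44751 - 77) = √(-44828) = 2*I*√11207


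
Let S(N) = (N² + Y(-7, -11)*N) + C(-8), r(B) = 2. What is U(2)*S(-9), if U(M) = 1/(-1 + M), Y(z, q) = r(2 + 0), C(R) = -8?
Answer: 55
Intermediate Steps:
Y(z, q) = 2
S(N) = -8 + N² + 2*N (S(N) = (N² + 2*N) - 8 = -8 + N² + 2*N)
U(2)*S(-9) = (-8 + (-9)² + 2*(-9))/(-1 + 2) = (-8 + 81 - 18)/1 = 1*55 = 55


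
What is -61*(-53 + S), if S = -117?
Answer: 10370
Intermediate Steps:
-61*(-53 + S) = -61*(-53 - 117) = -61*(-170) = 10370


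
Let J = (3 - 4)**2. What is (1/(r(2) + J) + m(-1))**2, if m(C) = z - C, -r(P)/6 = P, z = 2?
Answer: 1024/121 ≈ 8.4628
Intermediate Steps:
r(P) = -6*P
m(C) = 2 - C
J = 1 (J = (-1)**2 = 1)
(1/(r(2) + J) + m(-1))**2 = (1/(-6*2 + 1) + (2 - 1*(-1)))**2 = (1/(-12 + 1) + (2 + 1))**2 = (1/(-11) + 3)**2 = (-1/11 + 3)**2 = (32/11)**2 = 1024/121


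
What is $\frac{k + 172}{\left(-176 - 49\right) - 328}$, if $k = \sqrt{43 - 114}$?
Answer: $- \frac{172}{553} - \frac{i \sqrt{71}}{553} \approx -0.31103 - 0.015237 i$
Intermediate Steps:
$k = i \sqrt{71}$ ($k = \sqrt{-71} = i \sqrt{71} \approx 8.4261 i$)
$\frac{k + 172}{\left(-176 - 49\right) - 328} = \frac{i \sqrt{71} + 172}{\left(-176 - 49\right) - 328} = \frac{172 + i \sqrt{71}}{-225 - 328} = \frac{172 + i \sqrt{71}}{-553} = \left(172 + i \sqrt{71}\right) \left(- \frac{1}{553}\right) = - \frac{172}{553} - \frac{i \sqrt{71}}{553}$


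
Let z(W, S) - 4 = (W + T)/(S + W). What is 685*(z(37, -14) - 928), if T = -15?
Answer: -14542550/23 ≈ -6.3229e+5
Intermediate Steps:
z(W, S) = 4 + (-15 + W)/(S + W) (z(W, S) = 4 + (W - 15)/(S + W) = 4 + (-15 + W)/(S + W))
685*(z(37, -14) - 928) = 685*((-15 + 4*(-14) + 5*37)/(-14 + 37) - 928) = 685*((-15 - 56 + 185)/23 - 928) = 685*((1/23)*114 - 928) = 685*(114/23 - 928) = 685*(-21230/23) = -14542550/23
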